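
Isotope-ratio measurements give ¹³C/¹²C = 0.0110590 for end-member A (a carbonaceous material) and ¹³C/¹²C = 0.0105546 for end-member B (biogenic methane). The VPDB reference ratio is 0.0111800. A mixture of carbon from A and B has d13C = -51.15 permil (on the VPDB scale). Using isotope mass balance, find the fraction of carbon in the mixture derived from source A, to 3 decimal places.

0.106

δ_A = (0.0110590/0.0111800 − 1)×1000 = (0.989177 − 1)×1000 = -10.823 permil
δ_B = (0.0105546/0.0111800 − 1)×1000 = (0.944061 − 1)×1000 = -55.939 permil
f_A = (δ_mix − δ_B)/(δ_A − δ_B) = (-51.15 − (-55.939))/(-10.823 − (-55.939))
f_A = 4.789 / 45.116 = 0.1062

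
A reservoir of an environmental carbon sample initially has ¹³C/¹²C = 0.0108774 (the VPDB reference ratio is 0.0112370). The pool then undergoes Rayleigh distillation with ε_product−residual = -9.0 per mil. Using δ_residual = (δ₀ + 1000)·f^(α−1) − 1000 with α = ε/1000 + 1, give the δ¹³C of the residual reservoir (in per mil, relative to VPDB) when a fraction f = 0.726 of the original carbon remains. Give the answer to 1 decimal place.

-29.2 per mil

δ₀ = (0.0108774/0.0112370 − 1)×1000 = (0.967999 − 1)×1000 = -32.001 per mil
α − 1 = ε/1000 = -0.0090
f^(α−1) = 0.726^(-0.0090) = 1.002886
δ_res = (-32.001 + 1000) × 1.002886 − 1000 = 970.792 − 1000 = -29.21 per mil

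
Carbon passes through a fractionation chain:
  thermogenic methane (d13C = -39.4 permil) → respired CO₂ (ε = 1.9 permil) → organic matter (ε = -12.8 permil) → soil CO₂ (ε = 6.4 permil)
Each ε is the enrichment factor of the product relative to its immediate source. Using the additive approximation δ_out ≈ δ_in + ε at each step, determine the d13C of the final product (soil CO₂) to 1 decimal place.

-43.9 permil

step 1: δ ≈ -39.4 + (1.9) = -37.5 permil
step 2: δ ≈ -37.5 + (-12.8) = -50.3 permil
step 3: δ ≈ -50.3 + (6.4) = -43.9 permil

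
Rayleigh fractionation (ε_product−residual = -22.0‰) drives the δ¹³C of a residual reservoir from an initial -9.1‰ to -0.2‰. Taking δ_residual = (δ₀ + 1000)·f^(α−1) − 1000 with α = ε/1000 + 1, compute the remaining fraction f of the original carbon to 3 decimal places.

0.666

α − 1 = ε/1000 = -0.0220
(δ_res + 1000)/(δ₀ + 1000) = (-0.2 + 1000)/(-9.1 + 1000) = 999.8/990.9 = 1.008982
f = 1.008982^(1/-0.0220) = exp(ln(1.008982)/-0.0220) = exp(0.00894/-0.0220)
f = exp(-0.4064) = 0.6660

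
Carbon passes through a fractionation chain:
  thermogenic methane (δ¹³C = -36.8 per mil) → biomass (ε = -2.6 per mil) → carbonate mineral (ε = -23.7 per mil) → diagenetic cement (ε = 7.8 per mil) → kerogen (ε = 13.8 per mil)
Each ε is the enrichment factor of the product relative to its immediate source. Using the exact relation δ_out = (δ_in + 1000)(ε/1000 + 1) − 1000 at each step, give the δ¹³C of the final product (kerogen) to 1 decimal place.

step 1: δ = (-36.80 + 1000)·(-2.6/1000 + 1) − 1000 = -39.30 per mil
step 2: δ = (-39.30 + 1000)·(-23.7/1000 + 1) − 1000 = -62.07 per mil
step 3: δ = (-62.07 + 1000)·(7.8/1000 + 1) − 1000 = -54.76 per mil
step 4: δ = (-54.76 + 1000)·(13.8/1000 + 1) − 1000 = -41.71 per mil

-41.7 per mil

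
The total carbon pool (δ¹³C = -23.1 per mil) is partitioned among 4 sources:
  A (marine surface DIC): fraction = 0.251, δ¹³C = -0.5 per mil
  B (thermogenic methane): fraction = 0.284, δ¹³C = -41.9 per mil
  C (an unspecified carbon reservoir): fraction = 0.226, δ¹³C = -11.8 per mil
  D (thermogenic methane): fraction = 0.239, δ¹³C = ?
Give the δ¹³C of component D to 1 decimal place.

-35.2 per mil

Isotope mass balance: δ_bulk = Σ fᵢ·δᵢ.
-23.1 = 0.251×(-0.5) + 0.284×(-41.9) + 0.226×(-11.8) + 0.239×δ_D
0.239·δ_D = -23.1 − (-14.692) = -8.408
δ_D = -8.408 / 0.239 = -35.18 per mil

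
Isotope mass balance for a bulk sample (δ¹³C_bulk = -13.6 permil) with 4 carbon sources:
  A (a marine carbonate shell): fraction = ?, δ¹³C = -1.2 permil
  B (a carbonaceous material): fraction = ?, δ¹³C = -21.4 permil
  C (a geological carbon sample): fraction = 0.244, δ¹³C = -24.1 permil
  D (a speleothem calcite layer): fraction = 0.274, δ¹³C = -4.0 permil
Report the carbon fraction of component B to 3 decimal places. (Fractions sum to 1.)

Let f_B and f_A be the unknown fractions; fractions sum to 1 so f_B + f_A = 0.482.
Mass balance: Σ fᵢ·δᵢ = δ_bulk ⇒ f_B·(-21.4) + f_A·(-1.2) = -13.6 − (-6.976) = -6.624
Substitute f_A = 0.482 − f_B:
f_B·(-21.4 − -1.2) = -6.624 − 0.482×(-1.2) = -6.045
f_B = -6.045 / -20.2 = 0.2993

0.299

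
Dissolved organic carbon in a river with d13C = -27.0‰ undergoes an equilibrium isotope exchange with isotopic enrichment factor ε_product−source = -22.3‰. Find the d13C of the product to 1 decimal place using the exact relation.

-48.7‰

Exactly, δ_product = (δ_source + 1000)·(ε/1000 + 1) − 1000.
δ_product = (-27.0 + 1000) × (-22.3/1000 + 1) − 1000
δ_product = -48.70‰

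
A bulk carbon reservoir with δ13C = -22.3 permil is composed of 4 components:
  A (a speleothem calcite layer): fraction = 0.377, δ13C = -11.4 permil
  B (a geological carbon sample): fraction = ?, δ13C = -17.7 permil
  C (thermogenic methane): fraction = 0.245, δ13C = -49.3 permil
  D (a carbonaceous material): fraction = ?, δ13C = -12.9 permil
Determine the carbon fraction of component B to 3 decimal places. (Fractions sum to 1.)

0.218

Let f_B and f_D be the unknown fractions; fractions sum to 1 so f_B + f_D = 0.378.
Mass balance: Σ fᵢ·δᵢ = δ_bulk ⇒ f_B·(-17.7) + f_D·(-12.9) = -22.3 − (-16.376) = -5.924
Substitute f_D = 0.378 − f_B:
f_B·(-17.7 − -12.9) = -5.924 − 0.378×(-12.9) = -1.048
f_B = -1.048 / -4.8 = 0.2182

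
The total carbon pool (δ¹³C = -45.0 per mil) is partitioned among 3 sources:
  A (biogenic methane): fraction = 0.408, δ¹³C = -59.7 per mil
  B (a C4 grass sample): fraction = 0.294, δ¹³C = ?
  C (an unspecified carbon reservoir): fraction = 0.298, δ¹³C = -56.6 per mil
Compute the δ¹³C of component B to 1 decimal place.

Isotope mass balance: δ_bulk = Σ fᵢ·δᵢ.
-45.0 = 0.408×(-59.7) + 0.294×δ_B + 0.298×(-56.6)
0.294·δ_B = -45.0 − (-41.224) = -3.776
δ_B = -3.776 / 0.294 = -12.84 per mil

-12.8 per mil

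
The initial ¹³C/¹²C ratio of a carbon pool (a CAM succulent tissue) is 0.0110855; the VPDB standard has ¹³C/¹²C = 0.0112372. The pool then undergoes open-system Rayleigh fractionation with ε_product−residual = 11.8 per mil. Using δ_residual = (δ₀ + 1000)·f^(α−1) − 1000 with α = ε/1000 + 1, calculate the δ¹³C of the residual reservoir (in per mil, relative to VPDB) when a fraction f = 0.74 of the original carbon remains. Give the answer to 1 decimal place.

-17.0 per mil

δ₀ = (0.0110855/0.0112372 − 1)×1000 = (0.986500 − 1)×1000 = -13.500 per mil
α − 1 = ε/1000 = 0.0118
f^(α−1) = 0.74^(0.0118) = 0.996453
δ_res = (-13.500 + 1000) × 0.996453 − 1000 = 983.001 − 1000 = -17.00 per mil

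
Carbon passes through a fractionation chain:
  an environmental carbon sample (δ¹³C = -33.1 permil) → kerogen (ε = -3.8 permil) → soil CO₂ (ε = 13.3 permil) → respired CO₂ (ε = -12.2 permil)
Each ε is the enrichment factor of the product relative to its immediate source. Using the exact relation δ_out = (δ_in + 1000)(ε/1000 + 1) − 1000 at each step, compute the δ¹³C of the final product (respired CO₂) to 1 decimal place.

step 1: δ = (-33.10 + 1000)·(-3.8/1000 + 1) − 1000 = -36.77 permil
step 2: δ = (-36.77 + 1000)·(13.3/1000 + 1) − 1000 = -23.96 permil
step 3: δ = (-23.96 + 1000)·(-12.2/1000 + 1) − 1000 = -35.87 permil

-35.9 permil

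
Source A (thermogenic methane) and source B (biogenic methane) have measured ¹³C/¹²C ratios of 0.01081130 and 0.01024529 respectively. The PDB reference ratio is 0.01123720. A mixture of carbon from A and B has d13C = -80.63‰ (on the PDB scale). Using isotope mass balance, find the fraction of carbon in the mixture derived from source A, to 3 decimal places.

0.152

δ_A = (0.01081130/0.01123720 − 1)×1000 = (0.962099 − 1)×1000 = -37.901‰
δ_B = (0.01024529/0.01123720 − 1)×1000 = (0.911730 − 1)×1000 = -88.270‰
f_A = (δ_mix − δ_B)/(δ_A − δ_B) = (-80.63 − (-88.270))/(-37.901 − (-88.270))
f_A = 7.640 / 50.369 = 0.1517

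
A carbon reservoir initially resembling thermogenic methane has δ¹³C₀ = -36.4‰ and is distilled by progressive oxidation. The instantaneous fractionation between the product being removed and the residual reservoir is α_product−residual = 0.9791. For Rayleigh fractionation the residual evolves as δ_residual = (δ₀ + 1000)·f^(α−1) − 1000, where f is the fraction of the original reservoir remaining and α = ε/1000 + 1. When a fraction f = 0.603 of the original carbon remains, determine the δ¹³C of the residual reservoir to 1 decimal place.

Rayleigh residual: δ_res = (δ₀ + 1000)·f^(α−1) − 1000
α − 1 = -0.02090
f^(α−1) = 0.603^(-0.02090) = 1.010628
δ_res = (-36.4 + 1000) × 1.010628 − 1000 = 973.841 − 1000 = -26.16‰

-26.2‰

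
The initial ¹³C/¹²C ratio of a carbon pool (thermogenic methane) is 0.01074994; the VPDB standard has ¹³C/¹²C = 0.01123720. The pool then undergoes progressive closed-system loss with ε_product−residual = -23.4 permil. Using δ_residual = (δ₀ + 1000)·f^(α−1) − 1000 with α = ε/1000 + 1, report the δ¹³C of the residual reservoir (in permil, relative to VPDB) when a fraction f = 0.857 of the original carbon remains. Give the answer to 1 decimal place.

δ₀ = (0.01074994/0.01123720 − 1)×1000 = (0.956639 − 1)×1000 = -43.361 permil
α − 1 = ε/1000 = -0.0234
f^(α−1) = 0.857^(-0.0234) = 1.003618
δ_res = (-43.361 + 1000) × 1.003618 − 1000 = 960.099 − 1000 = -39.90 permil

-39.9 permil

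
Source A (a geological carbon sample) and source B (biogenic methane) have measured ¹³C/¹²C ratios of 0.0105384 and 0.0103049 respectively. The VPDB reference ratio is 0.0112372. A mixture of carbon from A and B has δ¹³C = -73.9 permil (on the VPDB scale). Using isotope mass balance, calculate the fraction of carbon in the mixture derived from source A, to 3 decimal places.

0.436

δ_A = (0.0105384/0.0112372 − 1)×1000 = (0.937814 − 1)×1000 = -62.186 permil
δ_B = (0.0103049/0.0112372 − 1)×1000 = (0.917034 − 1)×1000 = -82.966 permil
f_A = (δ_mix − δ_B)/(δ_A − δ_B) = (-73.9 − (-82.966))/(-62.186 − (-82.966))
f_A = 9.066 / 20.779 = 0.4363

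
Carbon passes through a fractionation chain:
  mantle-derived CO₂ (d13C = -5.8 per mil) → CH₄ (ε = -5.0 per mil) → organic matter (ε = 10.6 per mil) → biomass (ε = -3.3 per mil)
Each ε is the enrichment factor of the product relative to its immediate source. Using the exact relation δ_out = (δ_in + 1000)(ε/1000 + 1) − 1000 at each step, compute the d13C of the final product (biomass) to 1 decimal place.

-3.6 per mil

step 1: δ = (-5.80 + 1000)·(-5.0/1000 + 1) − 1000 = -10.77 per mil
step 2: δ = (-10.77 + 1000)·(10.6/1000 + 1) − 1000 = -0.29 per mil
step 3: δ = (-0.29 + 1000)·(-3.3/1000 + 1) − 1000 = -3.58 per mil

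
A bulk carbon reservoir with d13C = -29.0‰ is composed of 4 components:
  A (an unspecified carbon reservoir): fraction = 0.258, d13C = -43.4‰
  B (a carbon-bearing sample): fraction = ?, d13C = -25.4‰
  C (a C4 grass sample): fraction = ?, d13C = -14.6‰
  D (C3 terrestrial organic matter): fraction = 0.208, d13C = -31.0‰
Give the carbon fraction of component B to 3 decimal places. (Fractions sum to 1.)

Let f_B and f_C be the unknown fractions; fractions sum to 1 so f_B + f_C = 0.534.
Mass balance: Σ fᵢ·δᵢ = δ_bulk ⇒ f_B·(-25.4) + f_C·(-14.6) = -29.0 − (-17.645) = -11.355
Substitute f_C = 0.534 − f_B:
f_B·(-25.4 − -14.6) = -11.355 − 0.534×(-14.6) = -3.558
f_B = -3.558 / -10.8 = 0.3295

0.329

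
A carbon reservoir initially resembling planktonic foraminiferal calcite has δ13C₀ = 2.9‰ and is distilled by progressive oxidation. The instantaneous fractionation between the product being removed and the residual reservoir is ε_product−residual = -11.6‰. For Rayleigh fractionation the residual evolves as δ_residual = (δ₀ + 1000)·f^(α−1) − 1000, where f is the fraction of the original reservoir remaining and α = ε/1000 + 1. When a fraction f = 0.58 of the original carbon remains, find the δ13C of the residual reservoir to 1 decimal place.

9.3‰

Rayleigh residual: δ_res = (δ₀ + 1000)·f^(α−1) − 1000
α = ε/1000 + 1 = 0.98840, so α − 1 = -0.01160
f^(α−1) = 0.58^(-0.01160) = 1.006339
δ_res = (2.9 + 1000) × 1.006339 − 1000 = 1009.257 − 1000 = 9.26‰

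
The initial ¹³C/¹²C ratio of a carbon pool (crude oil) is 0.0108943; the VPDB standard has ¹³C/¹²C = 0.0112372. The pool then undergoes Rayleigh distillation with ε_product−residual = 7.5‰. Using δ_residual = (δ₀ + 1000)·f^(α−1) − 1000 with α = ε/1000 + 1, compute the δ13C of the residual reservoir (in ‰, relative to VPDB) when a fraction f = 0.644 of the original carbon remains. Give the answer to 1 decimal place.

-33.7‰

δ₀ = (0.0108943/0.0112372 − 1)×1000 = (0.969485 − 1)×1000 = -30.515‰
α − 1 = ε/1000 = 0.0075
f^(α−1) = 0.644^(0.0075) = 0.996705
δ_res = (-30.515 + 1000) × 0.996705 − 1000 = 966.291 − 1000 = -33.71‰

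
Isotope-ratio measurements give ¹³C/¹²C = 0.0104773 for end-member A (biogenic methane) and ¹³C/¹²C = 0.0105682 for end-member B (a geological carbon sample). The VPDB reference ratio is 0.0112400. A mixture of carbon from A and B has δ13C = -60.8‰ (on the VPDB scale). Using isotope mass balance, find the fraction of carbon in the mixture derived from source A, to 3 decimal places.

0.128

δ_A = (0.0104773/0.0112400 − 1)×1000 = (0.932144 − 1)×1000 = -67.856‰
δ_B = (0.0105682/0.0112400 − 1)×1000 = (0.940231 − 1)×1000 = -59.769‰
f_A = (δ_mix − δ_B)/(δ_A − δ_B) = (-60.8 − (-59.769))/(-67.856 − (-59.769))
f_A = -1.031 / -8.087 = 0.1275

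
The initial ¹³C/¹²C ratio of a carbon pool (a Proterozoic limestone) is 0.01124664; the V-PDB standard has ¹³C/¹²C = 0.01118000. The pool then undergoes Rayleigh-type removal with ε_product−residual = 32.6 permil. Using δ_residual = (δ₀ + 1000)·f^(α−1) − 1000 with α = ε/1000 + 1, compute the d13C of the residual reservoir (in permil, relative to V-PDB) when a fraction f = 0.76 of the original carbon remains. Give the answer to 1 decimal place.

δ₀ = (0.01124664/0.01118000 − 1)×1000 = (1.005961 − 1)×1000 = 5.961 permil
α − 1 = ε/1000 = 0.0326
f^(α−1) = 0.76^(0.0326) = 0.991093
δ_res = (5.961 + 1000) × 0.991093 − 1000 = 997.001 − 1000 = -3.00 permil

-3.0 permil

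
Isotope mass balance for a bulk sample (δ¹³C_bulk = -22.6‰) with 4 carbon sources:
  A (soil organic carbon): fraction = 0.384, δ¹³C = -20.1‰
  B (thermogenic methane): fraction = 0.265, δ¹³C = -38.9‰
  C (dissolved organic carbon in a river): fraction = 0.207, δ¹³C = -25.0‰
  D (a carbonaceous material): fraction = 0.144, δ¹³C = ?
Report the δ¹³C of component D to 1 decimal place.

4.2‰

Isotope mass balance: δ_bulk = Σ fᵢ·δᵢ.
-22.6 = 0.384×(-20.1) + 0.265×(-38.9) + 0.207×(-25.0) + 0.144×δ_D
0.144·δ_D = -22.6 − (-23.202) = 0.602
δ_D = 0.602 / 0.144 = 4.18‰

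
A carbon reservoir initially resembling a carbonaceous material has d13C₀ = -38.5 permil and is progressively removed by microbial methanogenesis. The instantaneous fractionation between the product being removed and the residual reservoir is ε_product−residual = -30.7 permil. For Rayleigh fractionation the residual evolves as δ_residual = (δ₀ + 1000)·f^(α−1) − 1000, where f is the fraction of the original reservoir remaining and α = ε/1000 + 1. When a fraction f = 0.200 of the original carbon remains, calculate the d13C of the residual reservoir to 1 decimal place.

10.2 permil

Rayleigh residual: δ_res = (δ₀ + 1000)·f^(α−1) − 1000
α = ε/1000 + 1 = 0.96930, so α − 1 = -0.03070
f^(α−1) = 0.200^(-0.03070) = 1.050651
δ_res = (-38.5 + 1000) × 1.050651 − 1000 = 1010.201 − 1000 = 10.20 permil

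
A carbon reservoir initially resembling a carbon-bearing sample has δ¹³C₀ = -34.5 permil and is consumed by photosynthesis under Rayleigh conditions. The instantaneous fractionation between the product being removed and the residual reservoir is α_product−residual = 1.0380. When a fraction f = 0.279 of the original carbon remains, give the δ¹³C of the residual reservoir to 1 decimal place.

-80.2 permil

Rayleigh residual: δ_res = (δ₀ + 1000)·f^(α−1) − 1000
α − 1 = 0.03800
f^(α−1) = 0.279^(0.03800) = 0.952649
δ_res = (-34.5 + 1000) × 0.952649 − 1000 = 919.783 − 1000 = -80.22 permil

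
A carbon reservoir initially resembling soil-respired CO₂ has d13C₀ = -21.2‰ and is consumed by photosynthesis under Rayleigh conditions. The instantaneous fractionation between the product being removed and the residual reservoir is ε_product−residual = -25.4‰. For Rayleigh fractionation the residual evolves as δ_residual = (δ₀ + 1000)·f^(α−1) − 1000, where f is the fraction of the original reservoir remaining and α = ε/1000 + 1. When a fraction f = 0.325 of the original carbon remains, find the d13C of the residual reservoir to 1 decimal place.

7.1‰

Rayleigh residual: δ_res = (δ₀ + 1000)·f^(α−1) − 1000
α = ε/1000 + 1 = 0.97460, so α − 1 = -0.02540
f^(α−1) = 0.325^(-0.02540) = 1.028959
δ_res = (-21.2 + 1000) × 1.028959 − 1000 = 1007.145 − 1000 = 7.15‰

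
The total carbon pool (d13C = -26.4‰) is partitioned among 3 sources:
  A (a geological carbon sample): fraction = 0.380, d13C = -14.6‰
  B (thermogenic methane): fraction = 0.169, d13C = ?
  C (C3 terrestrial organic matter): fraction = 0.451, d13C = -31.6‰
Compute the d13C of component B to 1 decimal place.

Isotope mass balance: δ_bulk = Σ fᵢ·δᵢ.
-26.4 = 0.380×(-14.6) + 0.169×δ_B + 0.451×(-31.6)
0.169·δ_B = -26.4 − (-19.800) = -6.600
δ_B = -6.600 / 0.169 = -39.06‰

-39.1‰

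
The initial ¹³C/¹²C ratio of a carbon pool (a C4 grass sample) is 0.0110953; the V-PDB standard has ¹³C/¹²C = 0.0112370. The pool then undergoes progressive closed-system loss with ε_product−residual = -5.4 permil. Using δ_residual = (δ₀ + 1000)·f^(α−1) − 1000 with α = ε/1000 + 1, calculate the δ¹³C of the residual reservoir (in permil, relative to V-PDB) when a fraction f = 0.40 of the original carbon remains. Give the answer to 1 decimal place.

δ₀ = (0.0110953/0.0112370 − 1)×1000 = (0.987390 − 1)×1000 = -12.610 permil
α − 1 = ε/1000 = -0.0054
f^(α−1) = 0.40^(-0.0054) = 1.004960
δ_res = (-12.610 + 1000) × 1.004960 − 1000 = 992.288 − 1000 = -7.71 permil

-7.7 permil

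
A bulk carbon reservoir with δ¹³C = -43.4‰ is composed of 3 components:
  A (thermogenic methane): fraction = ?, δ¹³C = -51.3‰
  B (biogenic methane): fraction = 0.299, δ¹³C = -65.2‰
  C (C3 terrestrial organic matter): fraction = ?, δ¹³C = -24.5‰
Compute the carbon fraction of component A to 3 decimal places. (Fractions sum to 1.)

0.251

Let f_A and f_C be the unknown fractions; fractions sum to 1 so f_A + f_C = 0.701.
Mass balance: Σ fᵢ·δᵢ = δ_bulk ⇒ f_A·(-51.3) + f_C·(-24.5) = -43.4 − (-19.495) = -23.905
Substitute f_C = 0.701 − f_A:
f_A·(-51.3 − -24.5) = -23.905 − 0.701×(-24.5) = -6.731
f_A = -6.731 / -26.8 = 0.2511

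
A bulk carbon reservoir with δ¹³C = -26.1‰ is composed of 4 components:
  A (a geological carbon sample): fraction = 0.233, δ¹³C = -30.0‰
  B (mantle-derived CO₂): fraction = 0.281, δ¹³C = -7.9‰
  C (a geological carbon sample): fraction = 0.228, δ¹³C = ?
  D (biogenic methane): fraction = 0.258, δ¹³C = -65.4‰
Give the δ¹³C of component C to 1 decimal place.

Isotope mass balance: δ_bulk = Σ fᵢ·δᵢ.
-26.1 = 0.233×(-30.0) + 0.281×(-7.9) + 0.228×δ_C + 0.258×(-65.4)
0.228·δ_C = -26.1 − (-26.083) = -0.017
δ_C = -0.017 / 0.228 = -0.07‰

-0.1‰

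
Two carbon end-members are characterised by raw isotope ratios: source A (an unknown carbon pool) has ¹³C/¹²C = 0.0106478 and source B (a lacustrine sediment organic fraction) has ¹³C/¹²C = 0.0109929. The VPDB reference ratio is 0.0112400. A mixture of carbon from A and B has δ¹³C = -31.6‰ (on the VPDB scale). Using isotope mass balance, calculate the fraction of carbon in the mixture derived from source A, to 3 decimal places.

δ_A = (0.0106478/0.0112400 − 1)×1000 = (0.947313 − 1)×1000 = -52.687‰
δ_B = (0.0109929/0.0112400 − 1)×1000 = (0.978016 − 1)×1000 = -21.984‰
f_A = (δ_mix − δ_B)/(δ_A − δ_B) = (-31.6 − (-21.984))/(-52.687 − (-21.984))
f_A = -9.616 / -30.703 = 0.3132

0.313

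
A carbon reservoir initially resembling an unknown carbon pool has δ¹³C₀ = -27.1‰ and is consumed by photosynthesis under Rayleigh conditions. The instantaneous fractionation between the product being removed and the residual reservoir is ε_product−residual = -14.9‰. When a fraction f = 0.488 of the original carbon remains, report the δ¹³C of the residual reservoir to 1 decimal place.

-16.6‰

Rayleigh residual: δ_res = (δ₀ + 1000)·f^(α−1) − 1000
α = ε/1000 + 1 = 0.98510, so α − 1 = -0.01490
f^(α−1) = 0.488^(-0.01490) = 1.010747
δ_res = (-27.1 + 1000) × 1.010747 − 1000 = 983.356 − 1000 = -16.64‰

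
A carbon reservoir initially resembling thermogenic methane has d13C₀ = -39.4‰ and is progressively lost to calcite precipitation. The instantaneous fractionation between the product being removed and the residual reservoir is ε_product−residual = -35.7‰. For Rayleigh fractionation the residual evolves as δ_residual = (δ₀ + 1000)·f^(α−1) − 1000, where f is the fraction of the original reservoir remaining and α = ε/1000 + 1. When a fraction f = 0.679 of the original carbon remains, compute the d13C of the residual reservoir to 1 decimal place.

Rayleigh residual: δ_res = (δ₀ + 1000)·f^(α−1) − 1000
α = ε/1000 + 1 = 0.96430, so α − 1 = -0.03570
f^(α−1) = 0.679^(-0.03570) = 1.013917
δ_res = (-39.4 + 1000) × 1.013917 − 1000 = 973.968 − 1000 = -26.03‰

-26.0‰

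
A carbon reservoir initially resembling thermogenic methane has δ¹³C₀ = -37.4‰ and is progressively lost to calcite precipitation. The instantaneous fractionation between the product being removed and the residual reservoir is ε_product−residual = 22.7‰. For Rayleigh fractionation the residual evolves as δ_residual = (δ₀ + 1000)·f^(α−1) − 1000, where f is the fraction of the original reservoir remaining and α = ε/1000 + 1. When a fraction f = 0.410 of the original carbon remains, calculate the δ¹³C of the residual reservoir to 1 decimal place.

-56.7‰

Rayleigh residual: δ_res = (δ₀ + 1000)·f^(α−1) − 1000
α = ε/1000 + 1 = 1.02270, so α − 1 = 0.02270
f^(α−1) = 0.410^(0.02270) = 0.979964
δ_res = (-37.4 + 1000) × 0.979964 − 1000 = 943.314 − 1000 = -56.69‰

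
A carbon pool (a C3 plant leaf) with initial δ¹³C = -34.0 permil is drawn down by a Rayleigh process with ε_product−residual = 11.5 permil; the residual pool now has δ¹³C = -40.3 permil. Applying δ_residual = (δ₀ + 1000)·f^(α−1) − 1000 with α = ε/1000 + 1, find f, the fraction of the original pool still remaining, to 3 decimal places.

0.566

α − 1 = ε/1000 = 0.0115
(δ_res + 1000)/(δ₀ + 1000) = (-40.3 + 1000)/(-34.0 + 1000) = 959.7/966.0 = 0.993478
f = 0.993478^(1/0.0115) = exp(ln(0.993478)/0.0115) = exp(-0.00654/0.0115)
f = exp(-0.5690) = 0.5661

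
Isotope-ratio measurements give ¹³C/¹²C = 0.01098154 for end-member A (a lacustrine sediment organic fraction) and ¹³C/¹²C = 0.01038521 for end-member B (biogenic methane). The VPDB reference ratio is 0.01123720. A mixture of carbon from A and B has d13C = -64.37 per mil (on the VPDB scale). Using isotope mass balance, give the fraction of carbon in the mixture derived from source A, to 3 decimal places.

δ_A = (0.01098154/0.01123720 − 1)×1000 = (0.977249 − 1)×1000 = -22.751 per mil
δ_B = (0.01038521/0.01123720 − 1)×1000 = (0.924181 − 1)×1000 = -75.819 per mil
f_A = (δ_mix − δ_B)/(δ_A − δ_B) = (-64.37 − (-75.819))/(-22.751 − (-75.819))
f_A = 11.449 / 53.067 = 0.2157

0.216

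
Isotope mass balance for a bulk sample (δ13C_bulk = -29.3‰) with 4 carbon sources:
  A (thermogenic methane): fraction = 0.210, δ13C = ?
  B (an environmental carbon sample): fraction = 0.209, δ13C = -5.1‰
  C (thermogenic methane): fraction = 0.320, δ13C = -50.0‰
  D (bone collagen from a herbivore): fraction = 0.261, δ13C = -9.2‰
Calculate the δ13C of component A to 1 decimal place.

-46.8‰

Isotope mass balance: δ_bulk = Σ fᵢ·δᵢ.
-29.3 = 0.210×δ_A + 0.209×(-5.1) + 0.320×(-50.0) + 0.261×(-9.2)
0.210·δ_A = -29.3 − (-19.467) = -9.833
δ_A = -9.833 / 0.210 = -46.82‰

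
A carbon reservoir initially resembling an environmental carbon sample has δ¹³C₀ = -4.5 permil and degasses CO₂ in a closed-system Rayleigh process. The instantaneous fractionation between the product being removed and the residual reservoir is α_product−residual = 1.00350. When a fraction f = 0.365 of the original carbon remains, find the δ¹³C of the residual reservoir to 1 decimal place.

-8.0 permil

Rayleigh residual: δ_res = (δ₀ + 1000)·f^(α−1) − 1000
α − 1 = 0.00350
f^(α−1) = 0.365^(0.00350) = 0.996479
δ_res = (-4.5 + 1000) × 0.996479 − 1000 = 991.995 − 1000 = -8.01 permil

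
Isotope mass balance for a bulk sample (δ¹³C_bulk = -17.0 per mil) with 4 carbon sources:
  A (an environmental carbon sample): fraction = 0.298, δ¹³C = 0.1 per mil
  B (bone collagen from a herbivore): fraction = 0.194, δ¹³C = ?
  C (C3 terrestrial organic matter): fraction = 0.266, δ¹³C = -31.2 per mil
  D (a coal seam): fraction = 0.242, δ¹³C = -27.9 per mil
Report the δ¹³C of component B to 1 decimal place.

-10.2 per mil

Isotope mass balance: δ_bulk = Σ fᵢ·δᵢ.
-17.0 = 0.298×(0.1) + 0.194×δ_B + 0.266×(-31.2) + 0.242×(-27.9)
0.194·δ_B = -17.0 − (-15.021) = -1.979
δ_B = -1.979 / 0.194 = -10.20 per mil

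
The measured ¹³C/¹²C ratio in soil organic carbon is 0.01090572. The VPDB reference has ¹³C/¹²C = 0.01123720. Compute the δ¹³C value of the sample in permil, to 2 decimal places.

δ¹³C = (R_sample / R_standard − 1) × 1000
R_sample / R_standard = 0.01090572 / 0.01123720 = 0.970502
δ¹³C = (0.970502 − 1) × 1000 = -29.498 permil

-29.50 permil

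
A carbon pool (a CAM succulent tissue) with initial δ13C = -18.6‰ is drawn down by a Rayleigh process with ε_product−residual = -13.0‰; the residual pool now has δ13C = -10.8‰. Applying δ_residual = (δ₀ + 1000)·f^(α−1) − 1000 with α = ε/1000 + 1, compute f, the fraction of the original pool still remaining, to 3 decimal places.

0.544

α − 1 = ε/1000 = -0.0130
(δ_res + 1000)/(δ₀ + 1000) = (-10.8 + 1000)/(-18.6 + 1000) = 989.2/981.4 = 1.007948
f = 1.007948^(1/-0.0130) = exp(ln(1.007948)/-0.0130) = exp(0.00792/-0.0130)
f = exp(-0.6090) = 0.5439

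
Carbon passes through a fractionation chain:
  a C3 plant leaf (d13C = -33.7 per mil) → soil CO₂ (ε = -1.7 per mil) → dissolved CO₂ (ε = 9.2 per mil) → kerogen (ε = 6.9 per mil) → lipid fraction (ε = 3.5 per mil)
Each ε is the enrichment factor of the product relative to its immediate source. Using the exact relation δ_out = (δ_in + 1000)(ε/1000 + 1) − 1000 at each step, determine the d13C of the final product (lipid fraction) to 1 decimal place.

step 1: δ = (-33.70 + 1000)·(-1.7/1000 + 1) − 1000 = -35.34 per mil
step 2: δ = (-35.34 + 1000)·(9.2/1000 + 1) − 1000 = -26.47 per mil
step 3: δ = (-26.47 + 1000)·(6.9/1000 + 1) − 1000 = -19.75 per mil
step 4: δ = (-19.75 + 1000)·(3.5/1000 + 1) − 1000 = -16.32 per mil

-16.3 per mil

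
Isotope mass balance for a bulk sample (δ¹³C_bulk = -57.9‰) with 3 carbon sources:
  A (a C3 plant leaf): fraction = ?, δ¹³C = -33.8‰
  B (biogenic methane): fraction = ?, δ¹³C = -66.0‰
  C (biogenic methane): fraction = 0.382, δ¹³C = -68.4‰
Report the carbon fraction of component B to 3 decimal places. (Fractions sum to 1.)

0.338

Let f_B and f_A be the unknown fractions; fractions sum to 1 so f_B + f_A = 0.618.
Mass balance: Σ fᵢ·δᵢ = δ_bulk ⇒ f_B·(-66.0) + f_A·(-33.8) = -57.9 − (-26.129) = -31.771
Substitute f_A = 0.618 − f_B:
f_B·(-66.0 − -33.8) = -31.771 − 0.618×(-33.8) = -10.883
f_B = -10.883 / -32.2 = 0.3380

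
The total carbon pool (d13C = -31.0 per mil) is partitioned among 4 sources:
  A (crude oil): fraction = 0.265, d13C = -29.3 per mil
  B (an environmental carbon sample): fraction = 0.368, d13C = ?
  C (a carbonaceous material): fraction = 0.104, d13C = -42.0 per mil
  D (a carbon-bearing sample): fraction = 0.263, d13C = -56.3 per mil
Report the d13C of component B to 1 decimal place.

-11.0 per mil

Isotope mass balance: δ_bulk = Σ fᵢ·δᵢ.
-31.0 = 0.265×(-29.3) + 0.368×δ_B + 0.104×(-42.0) + 0.263×(-56.3)
0.368·δ_B = -31.0 − (-26.939) = -4.061
δ_B = -4.061 / 0.368 = -11.03 per mil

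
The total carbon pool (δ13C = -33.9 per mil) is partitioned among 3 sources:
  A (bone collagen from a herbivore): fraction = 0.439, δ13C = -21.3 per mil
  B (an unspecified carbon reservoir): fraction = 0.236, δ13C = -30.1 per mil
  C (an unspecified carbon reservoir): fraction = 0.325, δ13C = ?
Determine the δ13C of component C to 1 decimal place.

Isotope mass balance: δ_bulk = Σ fᵢ·δᵢ.
-33.9 = 0.439×(-21.3) + 0.236×(-30.1) + 0.325×δ_C
0.325·δ_C = -33.9 − (-16.454) = -17.446
δ_C = -17.446 / 0.325 = -53.68 per mil

-53.7 per mil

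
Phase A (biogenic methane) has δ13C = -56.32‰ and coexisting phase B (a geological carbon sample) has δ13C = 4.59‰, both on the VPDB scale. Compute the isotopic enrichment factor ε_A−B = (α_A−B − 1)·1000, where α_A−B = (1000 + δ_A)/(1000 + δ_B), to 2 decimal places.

α_A−B = (1000 + -56.32) / (1000 + 4.59) = 943.68 / 1004.59 = 0.939368
ε_A−B = (0.939368 − 1) × 1000 = -60.632‰
(The approximation ε ≈ δ_A − δ_B would give -60.91‰.)

-60.63‰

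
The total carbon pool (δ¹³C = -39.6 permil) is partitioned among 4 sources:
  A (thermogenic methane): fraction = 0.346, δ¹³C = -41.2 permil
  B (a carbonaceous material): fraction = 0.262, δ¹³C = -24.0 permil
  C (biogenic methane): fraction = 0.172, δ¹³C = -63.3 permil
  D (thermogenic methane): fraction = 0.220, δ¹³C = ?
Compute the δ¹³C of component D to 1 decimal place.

Isotope mass balance: δ_bulk = Σ fᵢ·δᵢ.
-39.6 = 0.346×(-41.2) + 0.262×(-24.0) + 0.172×(-63.3) + 0.220×δ_D
0.220·δ_D = -39.6 − (-31.431) = -8.169
δ_D = -8.169 / 0.220 = -37.13 permil

-37.1 permil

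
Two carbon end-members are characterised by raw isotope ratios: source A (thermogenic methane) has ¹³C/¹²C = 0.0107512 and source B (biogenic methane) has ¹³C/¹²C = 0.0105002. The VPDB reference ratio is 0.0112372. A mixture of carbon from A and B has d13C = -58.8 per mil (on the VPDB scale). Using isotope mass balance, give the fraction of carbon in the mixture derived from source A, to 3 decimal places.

δ_A = (0.0107512/0.0112372 − 1)×1000 = (0.956751 − 1)×1000 = -43.249 per mil
δ_B = (0.0105002/0.0112372 − 1)×1000 = (0.934414 − 1)×1000 = -65.586 per mil
f_A = (δ_mix − δ_B)/(δ_A − δ_B) = (-58.8 − (-65.586))/(-43.249 − (-65.586))
f_A = 6.786 / 22.337 = 0.3038

0.304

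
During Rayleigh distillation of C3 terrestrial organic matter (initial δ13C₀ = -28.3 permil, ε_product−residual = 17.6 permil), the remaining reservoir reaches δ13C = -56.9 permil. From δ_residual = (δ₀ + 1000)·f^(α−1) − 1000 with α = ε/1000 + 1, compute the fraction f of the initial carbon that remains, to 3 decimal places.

α − 1 = ε/1000 = 0.0176
(δ_res + 1000)/(δ₀ + 1000) = (-56.9 + 1000)/(-28.3 + 1000) = 943.1/971.7 = 0.970567
f = 0.970567^(1/0.0176) = exp(ln(0.970567)/0.0176) = exp(-0.02987/0.0176)
f = exp(-1.6974) = 0.1832

0.183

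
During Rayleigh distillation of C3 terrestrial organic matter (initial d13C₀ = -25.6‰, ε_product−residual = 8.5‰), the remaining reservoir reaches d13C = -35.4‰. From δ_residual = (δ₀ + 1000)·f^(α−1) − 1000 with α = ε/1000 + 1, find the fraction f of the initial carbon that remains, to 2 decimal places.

α − 1 = ε/1000 = 0.0085
(δ_res + 1000)/(δ₀ + 1000) = (-35.4 + 1000)/(-25.6 + 1000) = 964.6/974.4 = 0.989943
f = 0.989943^(1/0.0085) = exp(ln(0.989943)/0.0085) = exp(-0.01011/0.0085)
f = exp(-1.1892) = 0.3045

0.30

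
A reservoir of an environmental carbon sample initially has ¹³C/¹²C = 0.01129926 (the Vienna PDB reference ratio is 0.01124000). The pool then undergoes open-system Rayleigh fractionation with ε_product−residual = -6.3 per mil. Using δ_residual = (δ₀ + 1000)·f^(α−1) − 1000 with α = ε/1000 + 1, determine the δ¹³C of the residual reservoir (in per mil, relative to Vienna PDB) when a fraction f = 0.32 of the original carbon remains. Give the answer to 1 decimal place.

δ₀ = (0.01129926/0.01124000 − 1)×1000 = (1.005272 − 1)×1000 = 5.272 per mil
α − 1 = ε/1000 = -0.0063
f^(α−1) = 0.32^(-0.0063) = 1.007204
δ_res = (5.272 + 1000) × 1.007204 − 1000 = 1012.514 − 1000 = 12.51 per mil

12.5 per mil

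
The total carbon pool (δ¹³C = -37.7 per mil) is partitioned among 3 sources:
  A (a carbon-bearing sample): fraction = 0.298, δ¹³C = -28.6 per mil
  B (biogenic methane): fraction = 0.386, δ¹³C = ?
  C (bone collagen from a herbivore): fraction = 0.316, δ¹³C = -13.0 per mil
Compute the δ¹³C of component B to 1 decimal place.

Isotope mass balance: δ_bulk = Σ fᵢ·δᵢ.
-37.7 = 0.298×(-28.6) + 0.386×δ_B + 0.316×(-13.0)
0.386·δ_B = -37.7 − (-12.631) = -25.069
δ_B = -25.069 / 0.386 = -64.95 per mil

-64.9 per mil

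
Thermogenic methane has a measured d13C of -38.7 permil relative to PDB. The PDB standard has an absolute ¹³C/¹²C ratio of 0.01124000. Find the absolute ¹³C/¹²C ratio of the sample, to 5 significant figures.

0.010805

R_sample = R_standard × (d13C/1000 + 1)
R_sample = 0.01124000 × (-38.7/1000 + 1) = 0.01124000 × 0.961300
R_sample = 0.0108050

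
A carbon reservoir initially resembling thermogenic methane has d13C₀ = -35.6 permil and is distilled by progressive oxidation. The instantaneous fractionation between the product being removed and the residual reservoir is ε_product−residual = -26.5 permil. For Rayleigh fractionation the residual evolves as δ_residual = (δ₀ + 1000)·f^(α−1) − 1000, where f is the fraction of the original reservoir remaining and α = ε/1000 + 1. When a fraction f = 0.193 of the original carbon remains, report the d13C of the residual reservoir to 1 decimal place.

Rayleigh residual: δ_res = (δ₀ + 1000)·f^(α−1) − 1000
α = ε/1000 + 1 = 0.97350, so α − 1 = -0.02650
f^(α−1) = 0.193^(-0.02650) = 1.044558
δ_res = (-35.6 + 1000) × 1.044558 − 1000 = 1007.372 − 1000 = 7.37 permil

7.4 permil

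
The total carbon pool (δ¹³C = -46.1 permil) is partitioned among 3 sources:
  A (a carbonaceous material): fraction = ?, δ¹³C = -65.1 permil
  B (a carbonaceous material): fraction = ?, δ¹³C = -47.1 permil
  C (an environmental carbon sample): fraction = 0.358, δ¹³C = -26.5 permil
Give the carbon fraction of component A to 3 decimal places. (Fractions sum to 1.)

Let f_A and f_B be the unknown fractions; fractions sum to 1 so f_A + f_B = 0.642.
Mass balance: Σ fᵢ·δᵢ = δ_bulk ⇒ f_A·(-65.1) + f_B·(-47.1) = -46.1 − (-9.487) = -36.613
Substitute f_B = 0.642 − f_A:
f_A·(-65.1 − -47.1) = -36.613 − 0.642×(-47.1) = -6.375
f_A = -6.375 / -18.0 = 0.3542

0.354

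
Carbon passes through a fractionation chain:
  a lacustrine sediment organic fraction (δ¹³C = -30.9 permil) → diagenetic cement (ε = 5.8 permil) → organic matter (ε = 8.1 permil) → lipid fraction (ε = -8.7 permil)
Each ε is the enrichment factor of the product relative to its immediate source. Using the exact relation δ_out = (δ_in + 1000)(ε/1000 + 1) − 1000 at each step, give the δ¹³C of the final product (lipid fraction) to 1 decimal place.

-25.9 permil

step 1: δ = (-30.90 + 1000)·(5.8/1000 + 1) − 1000 = -25.28 permil
step 2: δ = (-25.28 + 1000)·(8.1/1000 + 1) − 1000 = -17.38 permil
step 3: δ = (-17.38 + 1000)·(-8.7/1000 + 1) − 1000 = -25.93 permil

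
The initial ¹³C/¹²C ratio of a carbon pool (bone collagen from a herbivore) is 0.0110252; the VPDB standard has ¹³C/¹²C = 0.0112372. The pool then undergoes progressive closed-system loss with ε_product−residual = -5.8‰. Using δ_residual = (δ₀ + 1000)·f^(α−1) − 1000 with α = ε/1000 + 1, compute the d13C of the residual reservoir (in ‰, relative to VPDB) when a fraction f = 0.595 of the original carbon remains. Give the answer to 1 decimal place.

δ₀ = (0.0110252/0.0112372 − 1)×1000 = (0.981134 − 1)×1000 = -18.866‰
α − 1 = ε/1000 = -0.0058
f^(α−1) = 0.595^(-0.0058) = 1.003016
δ_res = (-18.866 + 1000) × 1.003016 − 1000 = 984.093 − 1000 = -15.91‰

-15.9‰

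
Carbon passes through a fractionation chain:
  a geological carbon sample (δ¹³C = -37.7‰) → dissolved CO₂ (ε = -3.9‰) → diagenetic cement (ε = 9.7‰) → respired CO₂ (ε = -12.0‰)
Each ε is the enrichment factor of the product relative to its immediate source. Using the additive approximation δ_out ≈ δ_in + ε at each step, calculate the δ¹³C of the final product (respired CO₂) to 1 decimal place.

step 1: δ ≈ -37.7 + (-3.9) = -41.6‰
step 2: δ ≈ -41.6 + (9.7) = -31.9‰
step 3: δ ≈ -31.9 + (-12.0) = -43.9‰

-43.9‰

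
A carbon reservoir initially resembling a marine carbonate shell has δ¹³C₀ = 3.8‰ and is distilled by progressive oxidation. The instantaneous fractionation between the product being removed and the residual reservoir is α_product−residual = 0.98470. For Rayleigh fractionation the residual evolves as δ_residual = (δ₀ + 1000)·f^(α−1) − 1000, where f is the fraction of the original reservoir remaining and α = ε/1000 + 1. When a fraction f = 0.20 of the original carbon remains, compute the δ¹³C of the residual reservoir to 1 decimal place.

28.8‰

Rayleigh residual: δ_res = (δ₀ + 1000)·f^(α−1) − 1000
α − 1 = -0.01530
f^(α−1) = 0.20^(-0.01530) = 1.024930
δ_res = (3.8 + 1000) × 1.024930 − 1000 = 1028.825 − 1000 = 28.82‰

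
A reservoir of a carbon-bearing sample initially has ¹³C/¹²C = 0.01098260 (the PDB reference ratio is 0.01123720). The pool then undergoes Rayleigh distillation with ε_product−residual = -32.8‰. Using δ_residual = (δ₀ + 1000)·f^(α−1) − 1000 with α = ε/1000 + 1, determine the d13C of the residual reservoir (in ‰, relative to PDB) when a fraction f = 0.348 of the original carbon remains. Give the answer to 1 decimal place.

δ₀ = (0.01098260/0.01123720 − 1)×1000 = (0.977343 − 1)×1000 = -22.657‰
α − 1 = ε/1000 = -0.0328
f^(α−1) = 0.348^(-0.0328) = 1.035228
δ_res = (-22.657 + 1000) × 1.035228 − 1000 = 1011.773 − 1000 = 11.77‰

11.8‰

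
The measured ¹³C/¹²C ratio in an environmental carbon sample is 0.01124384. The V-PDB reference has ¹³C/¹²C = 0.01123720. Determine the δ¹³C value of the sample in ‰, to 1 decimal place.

0.6‰

δ¹³C = (R_sample / R_standard − 1) × 1000
R_sample / R_standard = 0.01124384 / 0.01123720 = 1.000591
δ¹³C = (1.000591 − 1) × 1000 = 0.59‰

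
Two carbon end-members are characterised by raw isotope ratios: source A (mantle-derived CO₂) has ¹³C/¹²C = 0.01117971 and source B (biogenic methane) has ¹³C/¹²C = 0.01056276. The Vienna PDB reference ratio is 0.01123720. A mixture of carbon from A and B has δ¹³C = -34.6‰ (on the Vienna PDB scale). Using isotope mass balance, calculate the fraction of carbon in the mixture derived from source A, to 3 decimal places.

0.463

δ_A = (0.01117971/0.01123720 − 1)×1000 = (0.994884 − 1)×1000 = -5.116‰
δ_B = (0.01056276/0.01123720 − 1)×1000 = (0.939981 − 1)×1000 = -60.019‰
f_A = (δ_mix − δ_B)/(δ_A − δ_B) = (-34.6 − (-60.019))/(-5.116 − (-60.019))
f_A = 25.419 / 54.902 = 0.4630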